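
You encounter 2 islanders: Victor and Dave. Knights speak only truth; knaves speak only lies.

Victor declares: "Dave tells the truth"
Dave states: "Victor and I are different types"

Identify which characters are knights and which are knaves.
Victor is a knave.
Dave is a knave.

Verification:
- Victor (knave) says "Dave tells the truth" - this is FALSE (a lie) because Dave is a knave.
- Dave (knave) says "Victor and I are different types" - this is FALSE (a lie) because Dave is a knave and Victor is a knave.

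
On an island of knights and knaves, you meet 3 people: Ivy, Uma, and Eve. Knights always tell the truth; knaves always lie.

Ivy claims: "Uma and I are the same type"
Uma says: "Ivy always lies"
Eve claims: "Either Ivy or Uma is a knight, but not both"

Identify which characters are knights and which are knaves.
Ivy is a knave.
Uma is a knight.
Eve is a knight.

Verification:
- Ivy (knave) says "Uma and I are the same type" - this is FALSE (a lie) because Ivy is a knave and Uma is a knight.
- Uma (knight) says "Ivy always lies" - this is TRUE because Ivy is a knave.
- Eve (knight) says "Either Ivy or Uma is a knight, but not both" - this is TRUE because Ivy is a knave and Uma is a knight.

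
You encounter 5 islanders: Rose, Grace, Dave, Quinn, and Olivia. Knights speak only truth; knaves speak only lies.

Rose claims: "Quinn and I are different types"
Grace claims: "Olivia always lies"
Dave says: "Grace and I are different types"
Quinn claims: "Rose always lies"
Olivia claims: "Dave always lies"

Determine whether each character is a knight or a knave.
Rose is a knight.
Grace is a knave.
Dave is a knave.
Quinn is a knave.
Olivia is a knight.

Verification:
- Rose (knight) says "Quinn and I are different types" - this is TRUE because Rose is a knight and Quinn is a knave.
- Grace (knave) says "Olivia always lies" - this is FALSE (a lie) because Olivia is a knight.
- Dave (knave) says "Grace and I are different types" - this is FALSE (a lie) because Dave is a knave and Grace is a knave.
- Quinn (knave) says "Rose always lies" - this is FALSE (a lie) because Rose is a knight.
- Olivia (knight) says "Dave always lies" - this is TRUE because Dave is a knave.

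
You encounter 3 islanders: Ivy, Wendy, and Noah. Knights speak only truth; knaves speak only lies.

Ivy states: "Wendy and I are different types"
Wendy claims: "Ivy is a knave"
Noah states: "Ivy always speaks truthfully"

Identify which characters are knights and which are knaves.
Ivy is a knight.
Wendy is a knave.
Noah is a knight.

Verification:
- Ivy (knight) says "Wendy and I are different types" - this is TRUE because Ivy is a knight and Wendy is a knave.
- Wendy (knave) says "Ivy is a knave" - this is FALSE (a lie) because Ivy is a knight.
- Noah (knight) says "Ivy always speaks truthfully" - this is TRUE because Ivy is a knight.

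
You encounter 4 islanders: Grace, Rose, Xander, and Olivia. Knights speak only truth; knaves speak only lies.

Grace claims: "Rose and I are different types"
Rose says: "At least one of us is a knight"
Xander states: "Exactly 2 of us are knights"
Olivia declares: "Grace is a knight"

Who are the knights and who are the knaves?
Grace is a knave.
Rose is a knave.
Xander is a knave.
Olivia is a knave.

Verification:
- Grace (knave) says "Rose and I are different types" - this is FALSE (a lie) because Grace is a knave and Rose is a knave.
- Rose (knave) says "At least one of us is a knight" - this is FALSE (a lie) because no one is a knight.
- Xander (knave) says "Exactly 2 of us are knights" - this is FALSE (a lie) because there are 0 knights.
- Olivia (knave) says "Grace is a knight" - this is FALSE (a lie) because Grace is a knave.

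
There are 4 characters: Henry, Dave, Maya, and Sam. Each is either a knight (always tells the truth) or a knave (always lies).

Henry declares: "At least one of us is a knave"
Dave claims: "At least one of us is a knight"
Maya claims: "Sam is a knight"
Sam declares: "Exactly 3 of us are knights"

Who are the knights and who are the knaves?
Henry is a knight.
Dave is a knight.
Maya is a knave.
Sam is a knave.

Verification:
- Henry (knight) says "At least one of us is a knave" - this is TRUE because Maya and Sam are knaves.
- Dave (knight) says "At least one of us is a knight" - this is TRUE because Henry and Dave are knights.
- Maya (knave) says "Sam is a knight" - this is FALSE (a lie) because Sam is a knave.
- Sam (knave) says "Exactly 3 of us are knights" - this is FALSE (a lie) because there are 2 knights.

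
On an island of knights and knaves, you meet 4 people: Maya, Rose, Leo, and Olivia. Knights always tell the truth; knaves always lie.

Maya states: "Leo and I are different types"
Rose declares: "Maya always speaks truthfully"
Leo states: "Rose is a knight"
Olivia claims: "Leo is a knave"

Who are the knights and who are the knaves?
Maya is a knave.
Rose is a knave.
Leo is a knave.
Olivia is a knight.

Verification:
- Maya (knave) says "Leo and I are different types" - this is FALSE (a lie) because Maya is a knave and Leo is a knave.
- Rose (knave) says "Maya always speaks truthfully" - this is FALSE (a lie) because Maya is a knave.
- Leo (knave) says "Rose is a knight" - this is FALSE (a lie) because Rose is a knave.
- Olivia (knight) says "Leo is a knave" - this is TRUE because Leo is a knave.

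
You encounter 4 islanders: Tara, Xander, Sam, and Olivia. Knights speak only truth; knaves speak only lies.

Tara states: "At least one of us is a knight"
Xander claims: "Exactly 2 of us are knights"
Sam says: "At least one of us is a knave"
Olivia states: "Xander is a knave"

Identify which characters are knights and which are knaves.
Tara is a knight.
Xander is a knave.
Sam is a knight.
Olivia is a knight.

Verification:
- Tara (knight) says "At least one of us is a knight" - this is TRUE because Tara, Sam, and Olivia are knights.
- Xander (knave) says "Exactly 2 of us are knights" - this is FALSE (a lie) because there are 3 knights.
- Sam (knight) says "At least one of us is a knave" - this is TRUE because Xander is a knave.
- Olivia (knight) says "Xander is a knave" - this is TRUE because Xander is a knave.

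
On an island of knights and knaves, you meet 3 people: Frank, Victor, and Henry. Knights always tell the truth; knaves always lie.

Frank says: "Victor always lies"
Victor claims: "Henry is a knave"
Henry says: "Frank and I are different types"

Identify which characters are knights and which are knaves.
Frank is a knave.
Victor is a knight.
Henry is a knave.

Verification:
- Frank (knave) says "Victor always lies" - this is FALSE (a lie) because Victor is a knight.
- Victor (knight) says "Henry is a knave" - this is TRUE because Henry is a knave.
- Henry (knave) says "Frank and I are different types" - this is FALSE (a lie) because Henry is a knave and Frank is a knave.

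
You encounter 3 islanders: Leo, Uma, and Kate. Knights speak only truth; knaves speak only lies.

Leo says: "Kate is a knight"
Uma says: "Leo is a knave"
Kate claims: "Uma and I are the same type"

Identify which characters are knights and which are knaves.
Leo is a knave.
Uma is a knight.
Kate is a knave.

Verification:
- Leo (knave) says "Kate is a knight" - this is FALSE (a lie) because Kate is a knave.
- Uma (knight) says "Leo is a knave" - this is TRUE because Leo is a knave.
- Kate (knave) says "Uma and I are the same type" - this is FALSE (a lie) because Kate is a knave and Uma is a knight.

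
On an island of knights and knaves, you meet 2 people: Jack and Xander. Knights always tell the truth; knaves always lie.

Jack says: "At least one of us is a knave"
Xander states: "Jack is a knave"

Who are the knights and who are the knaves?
Jack is a knight.
Xander is a knave.

Verification:
- Jack (knight) says "At least one of us is a knave" - this is TRUE because Xander is a knave.
- Xander (knave) says "Jack is a knave" - this is FALSE (a lie) because Jack is a knight.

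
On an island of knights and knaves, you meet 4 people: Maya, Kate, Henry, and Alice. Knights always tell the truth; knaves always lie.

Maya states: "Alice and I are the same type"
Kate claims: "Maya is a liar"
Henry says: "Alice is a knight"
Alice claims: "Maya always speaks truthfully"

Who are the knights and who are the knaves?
Maya is a knight.
Kate is a knave.
Henry is a knight.
Alice is a knight.

Verification:
- Maya (knight) says "Alice and I are the same type" - this is TRUE because Maya is a knight and Alice is a knight.
- Kate (knave) says "Maya is a liar" - this is FALSE (a lie) because Maya is a knight.
- Henry (knight) says "Alice is a knight" - this is TRUE because Alice is a knight.
- Alice (knight) says "Maya always speaks truthfully" - this is TRUE because Maya is a knight.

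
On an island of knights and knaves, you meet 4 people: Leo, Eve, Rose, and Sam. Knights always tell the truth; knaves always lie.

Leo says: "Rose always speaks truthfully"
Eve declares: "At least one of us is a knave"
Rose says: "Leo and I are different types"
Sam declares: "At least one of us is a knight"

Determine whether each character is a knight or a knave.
Leo is a knave.
Eve is a knight.
Rose is a knave.
Sam is a knight.

Verification:
- Leo (knave) says "Rose always speaks truthfully" - this is FALSE (a lie) because Rose is a knave.
- Eve (knight) says "At least one of us is a knave" - this is TRUE because Leo and Rose are knaves.
- Rose (knave) says "Leo and I are different types" - this is FALSE (a lie) because Rose is a knave and Leo is a knave.
- Sam (knight) says "At least one of us is a knight" - this is TRUE because Eve and Sam are knights.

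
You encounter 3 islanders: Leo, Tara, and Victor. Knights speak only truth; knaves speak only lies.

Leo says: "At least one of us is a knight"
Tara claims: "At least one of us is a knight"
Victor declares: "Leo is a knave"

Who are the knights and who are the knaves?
Leo is a knight.
Tara is a knight.
Victor is a knave.

Verification:
- Leo (knight) says "At least one of us is a knight" - this is TRUE because Leo and Tara are knights.
- Tara (knight) says "At least one of us is a knight" - this is TRUE because Leo and Tara are knights.
- Victor (knave) says "Leo is a knave" - this is FALSE (a lie) because Leo is a knight.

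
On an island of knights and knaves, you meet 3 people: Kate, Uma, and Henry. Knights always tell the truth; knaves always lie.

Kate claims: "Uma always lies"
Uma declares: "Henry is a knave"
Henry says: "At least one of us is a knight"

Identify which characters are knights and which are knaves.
Kate is a knight.
Uma is a knave.
Henry is a knight.

Verification:
- Kate (knight) says "Uma always lies" - this is TRUE because Uma is a knave.
- Uma (knave) says "Henry is a knave" - this is FALSE (a lie) because Henry is a knight.
- Henry (knight) says "At least one of us is a knight" - this is TRUE because Kate and Henry are knights.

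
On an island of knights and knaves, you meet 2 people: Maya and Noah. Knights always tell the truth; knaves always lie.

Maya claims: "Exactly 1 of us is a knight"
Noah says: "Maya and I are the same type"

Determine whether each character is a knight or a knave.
Maya is a knight.
Noah is a knave.

Verification:
- Maya (knight) says "Exactly 1 of us is a knight" - this is TRUE because there are 1 knights.
- Noah (knave) says "Maya and I are the same type" - this is FALSE (a lie) because Noah is a knave and Maya is a knight.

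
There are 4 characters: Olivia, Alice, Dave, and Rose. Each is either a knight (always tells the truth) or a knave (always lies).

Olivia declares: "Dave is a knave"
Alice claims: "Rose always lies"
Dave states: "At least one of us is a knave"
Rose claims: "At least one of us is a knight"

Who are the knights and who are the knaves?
Olivia is a knave.
Alice is a knave.
Dave is a knight.
Rose is a knight.

Verification:
- Olivia (knave) says "Dave is a knave" - this is FALSE (a lie) because Dave is a knight.
- Alice (knave) says "Rose always lies" - this is FALSE (a lie) because Rose is a knight.
- Dave (knight) says "At least one of us is a knave" - this is TRUE because Olivia and Alice are knaves.
- Rose (knight) says "At least one of us is a knight" - this is TRUE because Dave and Rose are knights.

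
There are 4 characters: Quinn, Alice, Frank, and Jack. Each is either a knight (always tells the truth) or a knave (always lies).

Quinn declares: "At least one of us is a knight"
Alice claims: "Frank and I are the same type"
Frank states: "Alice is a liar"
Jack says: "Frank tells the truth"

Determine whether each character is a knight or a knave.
Quinn is a knight.
Alice is a knave.
Frank is a knight.
Jack is a knight.

Verification:
- Quinn (knight) says "At least one of us is a knight" - this is TRUE because Quinn, Frank, and Jack are knights.
- Alice (knave) says "Frank and I are the same type" - this is FALSE (a lie) because Alice is a knave and Frank is a knight.
- Frank (knight) says "Alice is a liar" - this is TRUE because Alice is a knave.
- Jack (knight) says "Frank tells the truth" - this is TRUE because Frank is a knight.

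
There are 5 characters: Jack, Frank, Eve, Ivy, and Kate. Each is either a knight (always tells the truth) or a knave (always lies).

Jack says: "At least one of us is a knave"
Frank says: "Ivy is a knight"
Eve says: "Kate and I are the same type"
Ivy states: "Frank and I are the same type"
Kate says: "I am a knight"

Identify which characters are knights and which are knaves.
Jack is a knight.
Frank is a knight.
Eve is a knave.
Ivy is a knight.
Kate is a knight.

Verification:
- Jack (knight) says "At least one of us is a knave" - this is TRUE because Eve is a knave.
- Frank (knight) says "Ivy is a knight" - this is TRUE because Ivy is a knight.
- Eve (knave) says "Kate and I are the same type" - this is FALSE (a lie) because Eve is a knave and Kate is a knight.
- Ivy (knight) says "Frank and I are the same type" - this is TRUE because Ivy is a knight and Frank is a knight.
- Kate (knight) says "I am a knight" - this is TRUE because Kate is a knight.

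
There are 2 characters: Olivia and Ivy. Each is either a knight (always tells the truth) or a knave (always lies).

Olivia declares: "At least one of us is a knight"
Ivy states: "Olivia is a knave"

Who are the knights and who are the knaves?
Olivia is a knight.
Ivy is a knave.

Verification:
- Olivia (knight) says "At least one of us is a knight" - this is TRUE because Olivia is a knight.
- Ivy (knave) says "Olivia is a knave" - this is FALSE (a lie) because Olivia is a knight.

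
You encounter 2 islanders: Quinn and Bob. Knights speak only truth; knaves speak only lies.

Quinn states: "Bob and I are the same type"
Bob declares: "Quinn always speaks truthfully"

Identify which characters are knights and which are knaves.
Quinn is a knight.
Bob is a knight.

Verification:
- Quinn (knight) says "Bob and I are the same type" - this is TRUE because Quinn is a knight and Bob is a knight.
- Bob (knight) says "Quinn always speaks truthfully" - this is TRUE because Quinn is a knight.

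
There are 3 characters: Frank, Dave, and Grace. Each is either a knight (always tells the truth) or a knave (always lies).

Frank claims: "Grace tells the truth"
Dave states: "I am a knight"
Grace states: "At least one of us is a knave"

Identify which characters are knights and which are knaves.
Frank is a knight.
Dave is a knave.
Grace is a knight.

Verification:
- Frank (knight) says "Grace tells the truth" - this is TRUE because Grace is a knight.
- Dave (knave) says "I am a knight" - this is FALSE (a lie) because Dave is a knave.
- Grace (knight) says "At least one of us is a knave" - this is TRUE because Dave is a knave.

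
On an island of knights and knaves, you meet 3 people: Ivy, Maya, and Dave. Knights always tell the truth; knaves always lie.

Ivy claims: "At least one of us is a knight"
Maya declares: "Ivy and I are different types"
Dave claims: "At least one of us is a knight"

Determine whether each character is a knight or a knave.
Ivy is a knave.
Maya is a knave.
Dave is a knave.

Verification:
- Ivy (knave) says "At least one of us is a knight" - this is FALSE (a lie) because no one is a knight.
- Maya (knave) says "Ivy and I are different types" - this is FALSE (a lie) because Maya is a knave and Ivy is a knave.
- Dave (knave) says "At least one of us is a knight" - this is FALSE (a lie) because no one is a knight.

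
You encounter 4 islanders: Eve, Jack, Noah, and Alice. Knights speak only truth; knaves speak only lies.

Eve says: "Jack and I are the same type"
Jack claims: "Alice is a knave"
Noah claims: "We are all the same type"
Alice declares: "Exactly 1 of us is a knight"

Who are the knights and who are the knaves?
Eve is a knight.
Jack is a knight.
Noah is a knave.
Alice is a knave.

Verification:
- Eve (knight) says "Jack and I are the same type" - this is TRUE because Eve is a knight and Jack is a knight.
- Jack (knight) says "Alice is a knave" - this is TRUE because Alice is a knave.
- Noah (knave) says "We are all the same type" - this is FALSE (a lie) because Eve and Jack are knights and Noah and Alice are knaves.
- Alice (knave) says "Exactly 1 of us is a knight" - this is FALSE (a lie) because there are 2 knights.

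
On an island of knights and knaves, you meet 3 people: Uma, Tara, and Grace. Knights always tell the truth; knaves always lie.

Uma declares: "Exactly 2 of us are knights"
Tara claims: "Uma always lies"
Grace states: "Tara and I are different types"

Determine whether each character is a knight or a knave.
Uma is a knight.
Tara is a knave.
Grace is a knight.

Verification:
- Uma (knight) says "Exactly 2 of us are knights" - this is TRUE because there are 2 knights.
- Tara (knave) says "Uma always lies" - this is FALSE (a lie) because Uma is a knight.
- Grace (knight) says "Tara and I are different types" - this is TRUE because Grace is a knight and Tara is a knave.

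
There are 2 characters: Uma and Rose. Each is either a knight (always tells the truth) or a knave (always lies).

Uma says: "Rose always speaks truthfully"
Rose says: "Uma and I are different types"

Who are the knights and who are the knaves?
Uma is a knave.
Rose is a knave.

Verification:
- Uma (knave) says "Rose always speaks truthfully" - this is FALSE (a lie) because Rose is a knave.
- Rose (knave) says "Uma and I are different types" - this is FALSE (a lie) because Rose is a knave and Uma is a knave.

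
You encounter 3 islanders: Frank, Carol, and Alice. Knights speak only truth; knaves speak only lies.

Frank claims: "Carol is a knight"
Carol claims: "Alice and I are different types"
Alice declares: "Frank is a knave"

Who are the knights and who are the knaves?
Frank is a knight.
Carol is a knight.
Alice is a knave.

Verification:
- Frank (knight) says "Carol is a knight" - this is TRUE because Carol is a knight.
- Carol (knight) says "Alice and I are different types" - this is TRUE because Carol is a knight and Alice is a knave.
- Alice (knave) says "Frank is a knave" - this is FALSE (a lie) because Frank is a knight.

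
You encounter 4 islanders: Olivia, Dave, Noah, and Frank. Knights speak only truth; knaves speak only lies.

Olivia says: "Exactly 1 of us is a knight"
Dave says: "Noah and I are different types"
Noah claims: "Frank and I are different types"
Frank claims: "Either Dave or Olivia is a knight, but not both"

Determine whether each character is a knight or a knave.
Olivia is a knave.
Dave is a knave.
Noah is a knave.
Frank is a knave.

Verification:
- Olivia (knave) says "Exactly 1 of us is a knight" - this is FALSE (a lie) because there are 0 knights.
- Dave (knave) says "Noah and I are different types" - this is FALSE (a lie) because Dave is a knave and Noah is a knave.
- Noah (knave) says "Frank and I are different types" - this is FALSE (a lie) because Noah is a knave and Frank is a knave.
- Frank (knave) says "Either Dave or Olivia is a knight, but not both" - this is FALSE (a lie) because Dave is a knave and Olivia is a knave.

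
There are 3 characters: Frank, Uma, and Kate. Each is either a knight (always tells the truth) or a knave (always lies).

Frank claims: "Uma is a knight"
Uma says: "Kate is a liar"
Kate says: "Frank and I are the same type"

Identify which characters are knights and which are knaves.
Frank is a knight.
Uma is a knight.
Kate is a knave.

Verification:
- Frank (knight) says "Uma is a knight" - this is TRUE because Uma is a knight.
- Uma (knight) says "Kate is a liar" - this is TRUE because Kate is a knave.
- Kate (knave) says "Frank and I are the same type" - this is FALSE (a lie) because Kate is a knave and Frank is a knight.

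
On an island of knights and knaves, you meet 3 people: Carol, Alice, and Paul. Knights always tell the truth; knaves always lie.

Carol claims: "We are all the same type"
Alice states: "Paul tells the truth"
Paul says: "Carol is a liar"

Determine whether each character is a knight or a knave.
Carol is a knave.
Alice is a knight.
Paul is a knight.

Verification:
- Carol (knave) says "We are all the same type" - this is FALSE (a lie) because Alice and Paul are knights and Carol is a knave.
- Alice (knight) says "Paul tells the truth" - this is TRUE because Paul is a knight.
- Paul (knight) says "Carol is a liar" - this is TRUE because Carol is a knave.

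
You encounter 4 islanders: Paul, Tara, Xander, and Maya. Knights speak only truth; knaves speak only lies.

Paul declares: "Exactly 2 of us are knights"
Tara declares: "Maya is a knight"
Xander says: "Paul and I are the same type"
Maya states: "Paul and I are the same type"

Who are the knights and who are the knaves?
Paul is a knight.
Tara is a knave.
Xander is a knight.
Maya is a knave.

Verification:
- Paul (knight) says "Exactly 2 of us are knights" - this is TRUE because there are 2 knights.
- Tara (knave) says "Maya is a knight" - this is FALSE (a lie) because Maya is a knave.
- Xander (knight) says "Paul and I are the same type" - this is TRUE because Xander is a knight and Paul is a knight.
- Maya (knave) says "Paul and I are the same type" - this is FALSE (a lie) because Maya is a knave and Paul is a knight.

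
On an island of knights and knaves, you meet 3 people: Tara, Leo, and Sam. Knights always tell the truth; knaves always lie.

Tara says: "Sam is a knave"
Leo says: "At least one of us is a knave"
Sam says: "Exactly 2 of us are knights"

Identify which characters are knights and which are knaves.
Tara is a knave.
Leo is a knight.
Sam is a knight.

Verification:
- Tara (knave) says "Sam is a knave" - this is FALSE (a lie) because Sam is a knight.
- Leo (knight) says "At least one of us is a knave" - this is TRUE because Tara is a knave.
- Sam (knight) says "Exactly 2 of us are knights" - this is TRUE because there are 2 knights.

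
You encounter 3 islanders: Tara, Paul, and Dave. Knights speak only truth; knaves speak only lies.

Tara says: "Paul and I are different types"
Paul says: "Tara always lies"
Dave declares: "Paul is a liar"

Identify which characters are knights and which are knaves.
Tara is a knight.
Paul is a knave.
Dave is a knight.

Verification:
- Tara (knight) says "Paul and I are different types" - this is TRUE because Tara is a knight and Paul is a knave.
- Paul (knave) says "Tara always lies" - this is FALSE (a lie) because Tara is a knight.
- Dave (knight) says "Paul is a liar" - this is TRUE because Paul is a knave.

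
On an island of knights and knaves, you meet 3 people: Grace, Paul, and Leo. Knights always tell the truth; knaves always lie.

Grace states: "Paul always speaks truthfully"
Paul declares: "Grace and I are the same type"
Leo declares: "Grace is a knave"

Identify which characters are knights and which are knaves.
Grace is a knight.
Paul is a knight.
Leo is a knave.

Verification:
- Grace (knight) says "Paul always speaks truthfully" - this is TRUE because Paul is a knight.
- Paul (knight) says "Grace and I are the same type" - this is TRUE because Paul is a knight and Grace is a knight.
- Leo (knave) says "Grace is a knave" - this is FALSE (a lie) because Grace is a knight.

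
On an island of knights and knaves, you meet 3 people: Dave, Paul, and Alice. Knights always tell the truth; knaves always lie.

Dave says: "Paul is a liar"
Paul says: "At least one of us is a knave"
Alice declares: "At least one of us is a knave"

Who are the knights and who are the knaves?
Dave is a knave.
Paul is a knight.
Alice is a knight.

Verification:
- Dave (knave) says "Paul is a liar" - this is FALSE (a lie) because Paul is a knight.
- Paul (knight) says "At least one of us is a knave" - this is TRUE because Dave is a knave.
- Alice (knight) says "At least one of us is a knave" - this is TRUE because Dave is a knave.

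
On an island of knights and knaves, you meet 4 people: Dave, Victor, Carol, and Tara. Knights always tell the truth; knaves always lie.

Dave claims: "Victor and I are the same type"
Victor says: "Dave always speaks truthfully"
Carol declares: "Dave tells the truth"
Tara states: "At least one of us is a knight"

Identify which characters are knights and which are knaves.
Dave is a knight.
Victor is a knight.
Carol is a knight.
Tara is a knight.

Verification:
- Dave (knight) says "Victor and I are the same type" - this is TRUE because Dave is a knight and Victor is a knight.
- Victor (knight) says "Dave always speaks truthfully" - this is TRUE because Dave is a knight.
- Carol (knight) says "Dave tells the truth" - this is TRUE because Dave is a knight.
- Tara (knight) says "At least one of us is a knight" - this is TRUE because Dave, Victor, Carol, and Tara are knights.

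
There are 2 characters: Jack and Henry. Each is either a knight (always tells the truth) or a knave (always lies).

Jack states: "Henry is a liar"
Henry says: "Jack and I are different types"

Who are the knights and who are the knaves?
Jack is a knave.
Henry is a knight.

Verification:
- Jack (knave) says "Henry is a liar" - this is FALSE (a lie) because Henry is a knight.
- Henry (knight) says "Jack and I are different types" - this is TRUE because Henry is a knight and Jack is a knave.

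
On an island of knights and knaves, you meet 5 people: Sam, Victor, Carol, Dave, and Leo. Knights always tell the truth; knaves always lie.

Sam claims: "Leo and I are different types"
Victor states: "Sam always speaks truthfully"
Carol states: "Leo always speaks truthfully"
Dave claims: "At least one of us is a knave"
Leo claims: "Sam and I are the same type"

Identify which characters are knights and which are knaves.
Sam is a knight.
Victor is a knight.
Carol is a knave.
Dave is a knight.
Leo is a knave.

Verification:
- Sam (knight) says "Leo and I are different types" - this is TRUE because Sam is a knight and Leo is a knave.
- Victor (knight) says "Sam always speaks truthfully" - this is TRUE because Sam is a knight.
- Carol (knave) says "Leo always speaks truthfully" - this is FALSE (a lie) because Leo is a knave.
- Dave (knight) says "At least one of us is a knave" - this is TRUE because Carol and Leo are knaves.
- Leo (knave) says "Sam and I are the same type" - this is FALSE (a lie) because Leo is a knave and Sam is a knight.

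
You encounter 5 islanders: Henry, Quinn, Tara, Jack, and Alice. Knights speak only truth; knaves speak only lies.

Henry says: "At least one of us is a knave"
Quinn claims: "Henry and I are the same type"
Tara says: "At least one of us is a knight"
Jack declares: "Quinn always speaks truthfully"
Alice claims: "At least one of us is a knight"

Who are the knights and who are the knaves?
Henry is a knight.
Quinn is a knave.
Tara is a knight.
Jack is a knave.
Alice is a knight.

Verification:
- Henry (knight) says "At least one of us is a knave" - this is TRUE because Quinn and Jack are knaves.
- Quinn (knave) says "Henry and I are the same type" - this is FALSE (a lie) because Quinn is a knave and Henry is a knight.
- Tara (knight) says "At least one of us is a knight" - this is TRUE because Henry, Tara, and Alice are knights.
- Jack (knave) says "Quinn always speaks truthfully" - this is FALSE (a lie) because Quinn is a knave.
- Alice (knight) says "At least one of us is a knight" - this is TRUE because Henry, Tara, and Alice are knights.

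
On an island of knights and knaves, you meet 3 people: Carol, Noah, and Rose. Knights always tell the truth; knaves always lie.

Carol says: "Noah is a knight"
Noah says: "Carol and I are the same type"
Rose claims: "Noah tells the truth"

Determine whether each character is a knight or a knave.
Carol is a knight.
Noah is a knight.
Rose is a knight.

Verification:
- Carol (knight) says "Noah is a knight" - this is TRUE because Noah is a knight.
- Noah (knight) says "Carol and I are the same type" - this is TRUE because Noah is a knight and Carol is a knight.
- Rose (knight) says "Noah tells the truth" - this is TRUE because Noah is a knight.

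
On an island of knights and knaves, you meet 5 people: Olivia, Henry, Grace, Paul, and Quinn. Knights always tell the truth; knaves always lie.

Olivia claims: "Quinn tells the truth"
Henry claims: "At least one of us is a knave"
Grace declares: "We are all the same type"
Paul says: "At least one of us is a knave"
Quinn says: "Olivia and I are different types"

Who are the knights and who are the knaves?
Olivia is a knave.
Henry is a knight.
Grace is a knave.
Paul is a knight.
Quinn is a knave.

Verification:
- Olivia (knave) says "Quinn tells the truth" - this is FALSE (a lie) because Quinn is a knave.
- Henry (knight) says "At least one of us is a knave" - this is TRUE because Olivia, Grace, and Quinn are knaves.
- Grace (knave) says "We are all the same type" - this is FALSE (a lie) because Henry and Paul are knights and Olivia, Grace, and Quinn are knaves.
- Paul (knight) says "At least one of us is a knave" - this is TRUE because Olivia, Grace, and Quinn are knaves.
- Quinn (knave) says "Olivia and I are different types" - this is FALSE (a lie) because Quinn is a knave and Olivia is a knave.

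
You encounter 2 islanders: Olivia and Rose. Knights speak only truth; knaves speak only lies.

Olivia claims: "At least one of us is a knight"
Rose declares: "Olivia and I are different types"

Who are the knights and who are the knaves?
Olivia is a knave.
Rose is a knave.

Verification:
- Olivia (knave) says "At least one of us is a knight" - this is FALSE (a lie) because no one is a knight.
- Rose (knave) says "Olivia and I are different types" - this is FALSE (a lie) because Rose is a knave and Olivia is a knave.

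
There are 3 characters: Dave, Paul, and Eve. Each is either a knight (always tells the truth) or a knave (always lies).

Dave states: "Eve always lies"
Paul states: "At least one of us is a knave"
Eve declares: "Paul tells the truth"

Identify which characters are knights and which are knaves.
Dave is a knave.
Paul is a knight.
Eve is a knight.

Verification:
- Dave (knave) says "Eve always lies" - this is FALSE (a lie) because Eve is a knight.
- Paul (knight) says "At least one of us is a knave" - this is TRUE because Dave is a knave.
- Eve (knight) says "Paul tells the truth" - this is TRUE because Paul is a knight.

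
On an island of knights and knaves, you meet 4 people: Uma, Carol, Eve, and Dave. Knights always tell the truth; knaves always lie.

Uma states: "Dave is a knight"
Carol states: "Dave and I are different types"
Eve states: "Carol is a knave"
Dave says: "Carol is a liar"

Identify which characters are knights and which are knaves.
Uma is a knave.
Carol is a knight.
Eve is a knave.
Dave is a knave.

Verification:
- Uma (knave) says "Dave is a knight" - this is FALSE (a lie) because Dave is a knave.
- Carol (knight) says "Dave and I are different types" - this is TRUE because Carol is a knight and Dave is a knave.
- Eve (knave) says "Carol is a knave" - this is FALSE (a lie) because Carol is a knight.
- Dave (knave) says "Carol is a liar" - this is FALSE (a lie) because Carol is a knight.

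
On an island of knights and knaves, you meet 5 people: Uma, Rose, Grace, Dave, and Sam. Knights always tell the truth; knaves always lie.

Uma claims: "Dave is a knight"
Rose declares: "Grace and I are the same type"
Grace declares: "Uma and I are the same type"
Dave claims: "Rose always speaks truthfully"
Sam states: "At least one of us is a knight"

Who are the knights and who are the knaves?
Uma is a knight.
Rose is a knight.
Grace is a knight.
Dave is a knight.
Sam is a knight.

Verification:
- Uma (knight) says "Dave is a knight" - this is TRUE because Dave is a knight.
- Rose (knight) says "Grace and I are the same type" - this is TRUE because Rose is a knight and Grace is a knight.
- Grace (knight) says "Uma and I are the same type" - this is TRUE because Grace is a knight and Uma is a knight.
- Dave (knight) says "Rose always speaks truthfully" - this is TRUE because Rose is a knight.
- Sam (knight) says "At least one of us is a knight" - this is TRUE because Uma, Rose, Grace, Dave, and Sam are knights.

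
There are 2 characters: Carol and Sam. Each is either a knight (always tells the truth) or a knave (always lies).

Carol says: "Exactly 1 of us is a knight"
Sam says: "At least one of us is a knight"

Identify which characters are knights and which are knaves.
Carol is a knave.
Sam is a knave.

Verification:
- Carol (knave) says "Exactly 1 of us is a knight" - this is FALSE (a lie) because there are 0 knights.
- Sam (knave) says "At least one of us is a knight" - this is FALSE (a lie) because no one is a knight.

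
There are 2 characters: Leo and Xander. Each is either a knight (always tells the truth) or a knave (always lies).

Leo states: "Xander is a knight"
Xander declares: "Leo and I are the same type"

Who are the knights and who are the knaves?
Leo is a knight.
Xander is a knight.

Verification:
- Leo (knight) says "Xander is a knight" - this is TRUE because Xander is a knight.
- Xander (knight) says "Leo and I are the same type" - this is TRUE because Xander is a knight and Leo is a knight.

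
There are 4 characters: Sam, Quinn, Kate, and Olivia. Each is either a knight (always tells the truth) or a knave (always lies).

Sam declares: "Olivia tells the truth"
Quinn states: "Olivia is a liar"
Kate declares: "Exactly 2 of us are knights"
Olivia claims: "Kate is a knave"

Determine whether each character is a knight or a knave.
Sam is a knave.
Quinn is a knight.
Kate is a knight.
Olivia is a knave.

Verification:
- Sam (knave) says "Olivia tells the truth" - this is FALSE (a lie) because Olivia is a knave.
- Quinn (knight) says "Olivia is a liar" - this is TRUE because Olivia is a knave.
- Kate (knight) says "Exactly 2 of us are knights" - this is TRUE because there are 2 knights.
- Olivia (knave) says "Kate is a knave" - this is FALSE (a lie) because Kate is a knight.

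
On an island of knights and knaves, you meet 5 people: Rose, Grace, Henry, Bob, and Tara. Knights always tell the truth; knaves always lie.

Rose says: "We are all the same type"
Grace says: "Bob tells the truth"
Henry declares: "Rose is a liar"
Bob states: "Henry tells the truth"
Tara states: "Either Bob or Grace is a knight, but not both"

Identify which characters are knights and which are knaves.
Rose is a knave.
Grace is a knight.
Henry is a knight.
Bob is a knight.
Tara is a knave.

Verification:
- Rose (knave) says "We are all the same type" - this is FALSE (a lie) because Grace, Henry, and Bob are knights and Rose and Tara are knaves.
- Grace (knight) says "Bob tells the truth" - this is TRUE because Bob is a knight.
- Henry (knight) says "Rose is a liar" - this is TRUE because Rose is a knave.
- Bob (knight) says "Henry tells the truth" - this is TRUE because Henry is a knight.
- Tara (knave) says "Either Bob or Grace is a knight, but not both" - this is FALSE (a lie) because Bob is a knight and Grace is a knight.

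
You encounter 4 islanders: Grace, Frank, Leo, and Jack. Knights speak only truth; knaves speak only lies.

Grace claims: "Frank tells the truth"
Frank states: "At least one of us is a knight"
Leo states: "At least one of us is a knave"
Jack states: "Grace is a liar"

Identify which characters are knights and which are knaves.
Grace is a knight.
Frank is a knight.
Leo is a knight.
Jack is a knave.

Verification:
- Grace (knight) says "Frank tells the truth" - this is TRUE because Frank is a knight.
- Frank (knight) says "At least one of us is a knight" - this is TRUE because Grace, Frank, and Leo are knights.
- Leo (knight) says "At least one of us is a knave" - this is TRUE because Jack is a knave.
- Jack (knave) says "Grace is a liar" - this is FALSE (a lie) because Grace is a knight.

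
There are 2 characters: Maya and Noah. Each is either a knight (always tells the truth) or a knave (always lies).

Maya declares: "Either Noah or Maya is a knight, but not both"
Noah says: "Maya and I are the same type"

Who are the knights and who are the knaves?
Maya is a knight.
Noah is a knave.

Verification:
- Maya (knight) says "Either Noah or Maya is a knight, but not both" - this is TRUE because Noah is a knave and Maya is a knight.
- Noah (knave) says "Maya and I are the same type" - this is FALSE (a lie) because Noah is a knave and Maya is a knight.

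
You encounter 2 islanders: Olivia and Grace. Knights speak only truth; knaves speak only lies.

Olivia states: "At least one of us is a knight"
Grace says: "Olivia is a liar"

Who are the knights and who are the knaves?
Olivia is a knight.
Grace is a knave.

Verification:
- Olivia (knight) says "At least one of us is a knight" - this is TRUE because Olivia is a knight.
- Grace (knave) says "Olivia is a liar" - this is FALSE (a lie) because Olivia is a knight.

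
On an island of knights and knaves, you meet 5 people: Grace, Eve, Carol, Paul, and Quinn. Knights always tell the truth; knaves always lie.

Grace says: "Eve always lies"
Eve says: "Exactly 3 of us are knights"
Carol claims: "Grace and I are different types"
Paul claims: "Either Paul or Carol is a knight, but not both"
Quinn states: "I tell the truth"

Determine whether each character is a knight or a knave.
Grace is a knave.
Eve is a knight.
Carol is a knave.
Paul is a knight.
Quinn is a knight.

Verification:
- Grace (knave) says "Eve always lies" - this is FALSE (a lie) because Eve is a knight.
- Eve (knight) says "Exactly 3 of us are knights" - this is TRUE because there are 3 knights.
- Carol (knave) says "Grace and I are different types" - this is FALSE (a lie) because Carol is a knave and Grace is a knave.
- Paul (knight) says "Either Paul or Carol is a knight, but not both" - this is TRUE because Paul is a knight and Carol is a knave.
- Quinn (knight) says "I tell the truth" - this is TRUE because Quinn is a knight.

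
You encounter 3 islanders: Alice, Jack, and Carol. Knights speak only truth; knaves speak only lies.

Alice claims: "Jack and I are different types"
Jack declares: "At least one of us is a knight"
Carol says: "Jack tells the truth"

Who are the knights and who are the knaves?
Alice is a knave.
Jack is a knave.
Carol is a knave.

Verification:
- Alice (knave) says "Jack and I are different types" - this is FALSE (a lie) because Alice is a knave and Jack is a knave.
- Jack (knave) says "At least one of us is a knight" - this is FALSE (a lie) because no one is a knight.
- Carol (knave) says "Jack tells the truth" - this is FALSE (a lie) because Jack is a knave.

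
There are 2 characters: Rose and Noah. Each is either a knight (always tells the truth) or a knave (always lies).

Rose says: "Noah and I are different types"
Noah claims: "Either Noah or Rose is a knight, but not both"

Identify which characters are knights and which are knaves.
Rose is a knave.
Noah is a knave.

Verification:
- Rose (knave) says "Noah and I are different types" - this is FALSE (a lie) because Rose is a knave and Noah is a knave.
- Noah (knave) says "Either Noah or Rose is a knight, but not both" - this is FALSE (a lie) because Noah is a knave and Rose is a knave.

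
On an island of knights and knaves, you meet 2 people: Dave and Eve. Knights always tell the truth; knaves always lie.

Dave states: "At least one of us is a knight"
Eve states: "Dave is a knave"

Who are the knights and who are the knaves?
Dave is a knight.
Eve is a knave.

Verification:
- Dave (knight) says "At least one of us is a knight" - this is TRUE because Dave is a knight.
- Eve (knave) says "Dave is a knave" - this is FALSE (a lie) because Dave is a knight.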